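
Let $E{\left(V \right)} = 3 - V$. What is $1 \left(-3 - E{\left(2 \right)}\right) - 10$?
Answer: $-14$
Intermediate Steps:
$1 \left(-3 - E{\left(2 \right)}\right) - 10 = 1 \left(-3 - \left(3 - 2\right)\right) - 10 = 1 \left(-3 - 1\right) - 10 = 1 \left(-4\right) - 10 = -4 - 10 = -14$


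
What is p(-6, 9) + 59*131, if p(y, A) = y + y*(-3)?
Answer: 7741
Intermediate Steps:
p(y, A) = -2*y (p(y, A) = y - 3*y = -2*y)
p(-6, 9) + 59*131 = -2*(-6) + 59*131 = 12 + 7729 = 7741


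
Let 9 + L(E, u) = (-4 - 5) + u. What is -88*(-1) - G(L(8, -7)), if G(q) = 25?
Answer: 63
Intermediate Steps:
L(E, u) = -18 + u (L(E, u) = -9 + ((-4 - 5) + u) = -9 + (-9 + u) = -18 + u)
-88*(-1) - G(L(8, -7)) = -88*(-1) - 1*25 = 88 - 25 = 63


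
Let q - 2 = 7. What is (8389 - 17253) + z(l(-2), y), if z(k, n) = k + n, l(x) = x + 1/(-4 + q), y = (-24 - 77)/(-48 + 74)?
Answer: -1153059/130 ≈ -8869.7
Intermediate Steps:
q = 9 (q = 2 + 7 = 9)
y = -101/26 ≈ -3.8846
l(x) = ⅕ + x (l(x) = x + 1/(-4 + 9) = x + 1/5 = x + ⅕ = ⅕ + x)
(8389 - 17253) + z(l(-2), y) = (8389 - 17253) + ((⅕ - 2) - 101/26) = -8864 + (-9/5 - 101/26) = -8864 - 739/130 = -1153059/130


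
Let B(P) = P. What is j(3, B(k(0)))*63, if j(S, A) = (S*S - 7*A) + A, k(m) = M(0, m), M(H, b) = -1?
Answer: 945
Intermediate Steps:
k(m) = -1
j(S, A) = S² - 6*A (j(S, A) = (S² - 7*A) + A = S² - 6*A)
j(3, B(k(0)))*63 = (3² - 6*(-1))*63 = (9 + 6)*63 = 15*63 = 945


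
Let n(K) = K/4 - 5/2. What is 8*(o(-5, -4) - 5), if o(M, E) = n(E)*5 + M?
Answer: -220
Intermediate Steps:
n(K) = -5/2 + K/4 (n(K) = K*(1/4) - 5*1/2 = K/4 - 5/2 = -5/2 + K/4)
o(M, E) = -25/2 + M + 5*E/4 (o(M, E) = (-5/2 + E/4)*5 + M = (-25/2 + 5*E/4) + M = -25/2 + M + 5*E/4)
8*(o(-5, -4) - 5) = 8*((-25/2 - 5 + (5/4)*(-4)) - 5) = 8*((-25/2 - 5 - 5) - 5) = 8*(-45/2 - 5) = 8*(-55/2) = -220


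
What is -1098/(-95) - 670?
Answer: -62552/95 ≈ -658.44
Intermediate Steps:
-1098/(-95) - 670 = -1/95*(-1098) - 670 = 1098/95 - 670 = -62552/95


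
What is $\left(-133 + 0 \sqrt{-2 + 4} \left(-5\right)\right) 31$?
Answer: $-4123$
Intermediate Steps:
$\left(-133 + 0 \sqrt{-2 + 4} \left(-5\right)\right) 31 = \left(-133 + 0 \sqrt{2} \left(-5\right)\right) 31 = \left(-133 + 0 \left(-5\right)\right) 31 = \left(-133 + 0\right) 31 = \left(-133\right) 31 = -4123$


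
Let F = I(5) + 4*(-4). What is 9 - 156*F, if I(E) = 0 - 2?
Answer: 2817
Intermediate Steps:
I(E) = -2
F = -18 (F = -2 + 4*(-4) = -2 - 16 = -18)
9 - 156*F = 9 - 156*(-18) = 9 + 2808 = 2817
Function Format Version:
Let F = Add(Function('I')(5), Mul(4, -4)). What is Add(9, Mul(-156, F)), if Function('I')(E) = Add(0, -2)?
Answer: 2817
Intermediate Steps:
Function('I')(E) = -2
F = -18 (F = Add(-2, Mul(4, -4)) = Add(-2, -16) = -18)
Add(9, Mul(-156, F)) = Add(9, Mul(-156, -18)) = Add(9, 2808) = 2817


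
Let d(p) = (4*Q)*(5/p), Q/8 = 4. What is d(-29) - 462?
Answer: -14038/29 ≈ -484.07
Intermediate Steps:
Q = 32 (Q = 8*4 = 32)
d(p) = 640/p (d(p) = (4*32)*(5/p) = 128*(5/p) = 640/p)
d(-29) - 462 = 640/(-29) - 462 = 640*(-1/29) - 462 = -640/29 - 462 = -14038/29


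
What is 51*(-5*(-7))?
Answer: 1785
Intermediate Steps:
51*(-5*(-7)) = 51*35 = 1785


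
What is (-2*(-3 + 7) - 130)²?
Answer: 19044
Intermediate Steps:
(-2*(-3 + 7) - 130)² = (-2*4 - 130)² = (-8 - 130)² = (-138)² = 19044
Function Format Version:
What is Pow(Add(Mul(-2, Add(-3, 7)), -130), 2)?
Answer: 19044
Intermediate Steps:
Pow(Add(Mul(-2, Add(-3, 7)), -130), 2) = Pow(Add(Mul(-2, 4), -130), 2) = Pow(Add(-8, -130), 2) = Pow(-138, 2) = 19044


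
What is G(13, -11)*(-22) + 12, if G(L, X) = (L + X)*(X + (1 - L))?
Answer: 1024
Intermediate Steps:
G(L, X) = (L + X)*(1 + X - L)
G(13, -11)*(-22) + 12 = (13 - 11 + (-11)**2 - 1*13**2)*(-22) + 12 = (13 - 11 + 121 - 1*169)*(-22) + 12 = (13 - 11 + 121 - 169)*(-22) + 12 = -46*(-22) + 12 = 1012 + 12 = 1024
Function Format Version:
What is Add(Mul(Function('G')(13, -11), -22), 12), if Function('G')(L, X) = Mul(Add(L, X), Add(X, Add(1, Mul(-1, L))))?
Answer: 1024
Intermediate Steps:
Function('G')(L, X) = Mul(Add(L, X), Add(1, X, Mul(-1, L)))
Add(Mul(Function('G')(13, -11), -22), 12) = Add(Mul(Add(13, -11, Pow(-11, 2), Mul(-1, Pow(13, 2))), -22), 12) = Add(Mul(Add(13, -11, 121, Mul(-1, 169)), -22), 12) = Add(Mul(Add(13, -11, 121, -169), -22), 12) = Add(Mul(-46, -22), 12) = Add(1012, 12) = 1024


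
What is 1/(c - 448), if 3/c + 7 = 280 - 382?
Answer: -109/48835 ≈ -0.0022320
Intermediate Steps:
c = -3/109 (c = 3/(-7 + (280 - 382)) = 3/(-7 - 102) = 3/(-109) = 3*(-1/109) = -3/109 ≈ -0.027523)
1/(c - 448) = 1/(-3/109 - 448) = 1/(-48835/109) = -109/48835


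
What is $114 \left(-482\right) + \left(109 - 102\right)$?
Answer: $-54941$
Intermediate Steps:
$114 \left(-482\right) + \left(109 - 102\right) = -54948 + \left(109 - 102\right) = -54948 + 7 = -54941$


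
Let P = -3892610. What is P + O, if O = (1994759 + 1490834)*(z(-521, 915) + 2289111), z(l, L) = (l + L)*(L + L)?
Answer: 10492087650073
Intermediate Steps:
z(l, L) = 2*L*(L + l) (z(l, L) = (L + l)*(2*L) = 2*L*(L + l))
O = 10492091542683 (O = (1994759 + 1490834)*(2*915*(915 - 521) + 2289111) = 3485593*(2*915*394 + 2289111) = 3485593*(721020 + 2289111) = 3485593*3010131 = 10492091542683)
P + O = -3892610 + 10492091542683 = 10492087650073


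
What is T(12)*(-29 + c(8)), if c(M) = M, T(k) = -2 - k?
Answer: 294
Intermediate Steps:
T(12)*(-29 + c(8)) = (-2 - 1*12)*(-29 + 8) = (-2 - 12)*(-21) = -14*(-21) = 294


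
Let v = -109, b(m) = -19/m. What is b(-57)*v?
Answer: -109/3 ≈ -36.333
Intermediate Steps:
b(-57)*v = -19/(-57)*(-109) = -19*(-1/57)*(-109) = (⅓)*(-109) = -109/3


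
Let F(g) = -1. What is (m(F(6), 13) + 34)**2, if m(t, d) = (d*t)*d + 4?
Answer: 17161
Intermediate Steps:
m(t, d) = 4 + t*d**2 (m(t, d) = t*d**2 + 4 = 4 + t*d**2)
(m(F(6), 13) + 34)**2 = ((4 - 1*13**2) + 34)**2 = ((4 - 1*169) + 34)**2 = ((4 - 169) + 34)**2 = (-165 + 34)**2 = (-131)**2 = 17161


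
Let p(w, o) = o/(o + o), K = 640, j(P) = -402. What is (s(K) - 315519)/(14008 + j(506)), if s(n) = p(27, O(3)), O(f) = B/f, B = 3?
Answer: -631037/27212 ≈ -23.190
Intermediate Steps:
O(f) = 3/f
p(w, o) = ½ (p(w, o) = o/((2*o)) = (1/(2*o))*o = ½)
s(n) = ½
(s(K) - 315519)/(14008 + j(506)) = (½ - 315519)/(14008 - 402) = -631037/2/13606 = -631037/2*1/13606 = -631037/27212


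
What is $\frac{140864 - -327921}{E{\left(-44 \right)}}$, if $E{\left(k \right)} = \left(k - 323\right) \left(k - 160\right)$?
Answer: $\frac{468785}{74868} \approx 6.2615$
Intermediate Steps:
$E{\left(k \right)} = \left(-323 + k\right) \left(-160 + k\right)$
$\frac{140864 - -327921}{E{\left(-44 \right)}} = \frac{140864 - -327921}{51680 + \left(-44\right)^{2} - -21252} = \frac{140864 + 327921}{51680 + 1936 + 21252} = \frac{468785}{74868}$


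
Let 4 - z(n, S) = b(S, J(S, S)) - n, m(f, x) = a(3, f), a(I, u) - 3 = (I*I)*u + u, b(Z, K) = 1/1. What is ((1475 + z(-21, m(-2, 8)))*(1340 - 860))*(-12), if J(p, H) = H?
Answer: -8392320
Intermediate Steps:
b(Z, K) = 1
a(I, u) = 3 + u + u*I² (a(I, u) = 3 + ((I*I)*u + u) = 3 + (I²*u + u) = 3 + (u*I² + u) = 3 + (u + u*I²) = 3 + u + u*I²)
m(f, x) = 3 + 10*f (m(f, x) = 3 + f + f*3² = 3 + f + f*9 = 3 + f + 9*f = 3 + 10*f)
z(n, S) = 3 + n (z(n, S) = 4 - (1 - n) = 4 + (-1 + n) = 3 + n)
((1475 + z(-21, m(-2, 8)))*(1340 - 860))*(-12) = ((1475 + (3 - 21))*(1340 - 860))*(-12) = ((1475 - 18)*480)*(-12) = (1457*480)*(-12) = 699360*(-12) = -8392320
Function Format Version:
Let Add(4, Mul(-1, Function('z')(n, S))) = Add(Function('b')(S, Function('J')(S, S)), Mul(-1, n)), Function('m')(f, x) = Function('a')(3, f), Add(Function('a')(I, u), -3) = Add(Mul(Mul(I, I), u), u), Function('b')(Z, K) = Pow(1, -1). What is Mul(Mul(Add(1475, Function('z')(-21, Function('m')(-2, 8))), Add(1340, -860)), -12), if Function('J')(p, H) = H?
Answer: -8392320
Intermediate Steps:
Function('b')(Z, K) = 1
Function('a')(I, u) = Add(3, u, Mul(u, Pow(I, 2))) (Function('a')(I, u) = Add(3, Add(Mul(Mul(I, I), u), u)) = Add(3, Add(Mul(Pow(I, 2), u), u)) = Add(3, Add(Mul(u, Pow(I, 2)), u)) = Add(3, Add(u, Mul(u, Pow(I, 2)))) = Add(3, u, Mul(u, Pow(I, 2))))
Function('m')(f, x) = Add(3, Mul(10, f)) (Function('m')(f, x) = Add(3, f, Mul(f, Pow(3, 2))) = Add(3, f, Mul(f, 9)) = Add(3, f, Mul(9, f)) = Add(3, Mul(10, f)))
Function('z')(n, S) = Add(3, n) (Function('z')(n, S) = Add(4, Mul(-1, Add(1, Mul(-1, n)))) = Add(4, Add(-1, n)) = Add(3, n))
Mul(Mul(Add(1475, Function('z')(-21, Function('m')(-2, 8))), Add(1340, -860)), -12) = Mul(Mul(Add(1475, Add(3, -21)), Add(1340, -860)), -12) = Mul(Mul(Add(1475, -18), 480), -12) = Mul(Mul(1457, 480), -12) = Mul(699360, -12) = -8392320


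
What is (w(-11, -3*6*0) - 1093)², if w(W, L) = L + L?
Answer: 1194649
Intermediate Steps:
w(W, L) = 2*L
(w(-11, -3*6*0) - 1093)² = (2*(-3*6*0) - 1093)² = (2*(-18*0) - 1093)² = (2*0 - 1093)² = (0 - 1093)² = (-1093)² = 1194649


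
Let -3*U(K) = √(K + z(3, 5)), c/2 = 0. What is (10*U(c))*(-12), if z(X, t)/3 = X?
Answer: 120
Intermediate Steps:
c = 0 (c = 2*0 = 0)
z(X, t) = 3*X
U(K) = -√(9 + K)/3 (U(K) = -√(K + 3*3)/3 = -√(K + 9)/3 = -√(9 + K)/3)
(10*U(c))*(-12) = (10*(-√(9 + 0)/3))*(-12) = (10*(-√9/3))*(-12) = (10*(-⅓*3))*(-12) = (10*(-1))*(-12) = -10*(-12) = 120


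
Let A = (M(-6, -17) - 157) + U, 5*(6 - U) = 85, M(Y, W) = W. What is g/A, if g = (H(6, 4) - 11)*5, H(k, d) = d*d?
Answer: -5/37 ≈ -0.13514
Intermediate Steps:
U = -11 (U = 6 - ⅕*85 = 6 - 17 = -11)
H(k, d) = d²
A = -185 (A = (-17 - 157) - 11 = -174 - 11 = -185)
g = 25 (g = (4² - 11)*5 = (16 - 11)*5 = 5*5 = 25)
g/A = 25/(-185) = 25*(-1/185) = -5/37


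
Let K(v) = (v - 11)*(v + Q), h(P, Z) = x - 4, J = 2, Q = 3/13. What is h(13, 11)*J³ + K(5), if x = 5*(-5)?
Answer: -3424/13 ≈ -263.38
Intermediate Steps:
x = -25
Q = 3/13 (Q = 3*(1/13) = 3/13 ≈ 0.23077)
h(P, Z) = -29 (h(P, Z) = -25 - 4 = -29)
K(v) = (-11 + v)*(3/13 + v) (K(v) = (v - 11)*(v + 3/13) = (-11 + v)*(3/13 + v))
h(13, 11)*J³ + K(5) = -29*2³ + (-33/13 + 5² - 140/13*5) = -29*8 + (-33/13 + 25 - 700/13) = -232 - 408/13 = -3424/13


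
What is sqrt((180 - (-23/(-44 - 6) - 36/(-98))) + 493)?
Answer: sqrt(3293646)/70 ≈ 25.926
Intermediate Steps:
sqrt((180 - (-23/(-44 - 6) - 36/(-98))) + 493) = sqrt((180 - (-23/(-50) - 36*(-1/98))) + 493) = sqrt((180 - (-23*(-1/50) + 18/49)) + 493) = sqrt((180 - (23/50 + 18/49)) + 493) = sqrt((180 - 1*2027/2450) + 493) = sqrt((180 - 2027/2450) + 493) = sqrt(438973/2450 + 493) = sqrt(1646823/2450) = sqrt(3293646)/70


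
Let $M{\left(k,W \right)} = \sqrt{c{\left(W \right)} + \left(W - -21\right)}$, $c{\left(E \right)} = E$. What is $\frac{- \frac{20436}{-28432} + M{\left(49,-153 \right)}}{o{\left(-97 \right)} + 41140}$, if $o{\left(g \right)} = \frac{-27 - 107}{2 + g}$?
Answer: $\frac{485355}{27781148872} + \frac{95 i \sqrt{285}}{3908434} \approx 1.7471 \cdot 10^{-5} + 0.00041034 i$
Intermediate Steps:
$o{\left(g \right)} = - \frac{134}{2 + g}$
$M{\left(k,W \right)} = \sqrt{21 + 2 W}$ ($M{\left(k,W \right)} = \sqrt{W + \left(W - -21\right)} = \sqrt{W + \left(W + 21\right)} = \sqrt{W + \left(21 + W\right)} = \sqrt{21 + 2 W}$)
$\frac{- \frac{20436}{-28432} + M{\left(49,-153 \right)}}{o{\left(-97 \right)} + 41140} = \frac{- \frac{20436}{-28432} + \sqrt{21 + 2 \left(-153\right)}}{- \frac{134}{2 - 97} + 41140} = \frac{\left(-20436\right) \left(- \frac{1}{28432}\right) + \sqrt{21 - 306}}{- \frac{134}{-95} + 41140} = \frac{\frac{5109}{7108} + \sqrt{-285}}{\left(-134\right) \left(- \frac{1}{95}\right) + 41140} = \frac{\frac{5109}{7108} + i \sqrt{285}}{\frac{134}{95} + 41140} = \frac{\frac{5109}{7108} + i \sqrt{285}}{\frac{3908434}{95}} = \left(\frac{5109}{7108} + i \sqrt{285}\right) \frac{95}{3908434} = \frac{485355}{27781148872} + \frac{95 i \sqrt{285}}{3908434}$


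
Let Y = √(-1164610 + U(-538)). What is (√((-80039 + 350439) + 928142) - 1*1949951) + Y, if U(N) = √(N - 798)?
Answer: -1949951 + √1198542 + √(-1164610 + 2*I*√334) ≈ -1.9489e+6 + 1079.2*I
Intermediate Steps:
U(N) = √(-798 + N)
Y = √(-1164610 + 2*I*√334) (Y = √(-1164610 + √(-798 - 538)) = √(-1164610 + √(-1336)) = √(-1164610 + 2*I*√334) ≈ 0.02 + 1079.2*I)
(√((-80039 + 350439) + 928142) - 1*1949951) + Y = (√((-80039 + 350439) + 928142) - 1*1949951) + √(-1164610 + 2*I*√334) = (√(270400 + 928142) - 1949951) + √(-1164610 + 2*I*√334) = (√1198542 - 1949951) + √(-1164610 + 2*I*√334) = (-1949951 + √1198542) + √(-1164610 + 2*I*√334) = -1949951 + √1198542 + √(-1164610 + 2*I*√334)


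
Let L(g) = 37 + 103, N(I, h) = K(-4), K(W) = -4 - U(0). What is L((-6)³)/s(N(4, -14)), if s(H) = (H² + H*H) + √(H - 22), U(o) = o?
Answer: 64/15 - 2*I*√26/15 ≈ 4.2667 - 0.67987*I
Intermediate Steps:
K(W) = -4 (K(W) = -4 - 1*0 = -4 + 0 = -4)
N(I, h) = -4
s(H) = √(-22 + H) + 2*H² (s(H) = (H² + H²) + √(-22 + H) = 2*H² + √(-22 + H) = √(-22 + H) + 2*H²)
L(g) = 140
L((-6)³)/s(N(4, -14)) = 140/(√(-22 - 4) + 2*(-4)²) = 140/(√(-26) + 2*16) = 140/(I*√26 + 32) = 140/(32 + I*√26)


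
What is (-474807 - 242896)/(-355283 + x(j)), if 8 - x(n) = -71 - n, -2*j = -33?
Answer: 1435406/710375 ≈ 2.0206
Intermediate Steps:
j = 33/2 (j = -½*(-33) = 33/2 ≈ 16.500)
x(n) = 79 + n (x(n) = 8 - (-71 - n) = 8 + (71 + n) = 79 + n)
(-474807 - 242896)/(-355283 + x(j)) = (-474807 - 242896)/(-355283 + (79 + 33/2)) = -717703/(-355283 + 191/2) = -717703/(-710375/2) = -717703*(-2/710375) = 1435406/710375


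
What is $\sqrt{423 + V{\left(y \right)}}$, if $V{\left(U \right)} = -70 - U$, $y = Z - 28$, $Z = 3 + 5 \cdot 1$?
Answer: $\sqrt{373} \approx 19.313$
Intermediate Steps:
$Z = 8$ ($Z = 3 + 5 = 8$)
$y = -20$ ($y = 8 - 28 = -20$)
$\sqrt{423 + V{\left(y \right)}} = \sqrt{423 - 50} = \sqrt{373}$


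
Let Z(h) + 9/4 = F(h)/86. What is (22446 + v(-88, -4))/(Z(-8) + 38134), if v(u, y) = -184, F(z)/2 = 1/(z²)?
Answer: 61265024/104938577 ≈ 0.58382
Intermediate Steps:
F(z) = 2/z² (F(z) = 2/(z²) = 2/z²)
Z(h) = -9/4 + 1/(43*h²) (Z(h) = -9/4 + (2/h²)/86 = -9/4 + (2/h²)*(1/86) = -9/4 + 1/(43*h²))
(22446 + v(-88, -4))/(Z(-8) + 38134) = (22446 - 184)/((-9/4 + (1/43)/(-8)²) + 38134) = 22262/((-9/4 + (1/43)*(1/64)) + 38134) = 22262/((-9/4 + 1/2752) + 38134) = 22262/(-6191/2752 + 38134) = 22262/(104938577/2752) = 22262*(2752/104938577) = 61265024/104938577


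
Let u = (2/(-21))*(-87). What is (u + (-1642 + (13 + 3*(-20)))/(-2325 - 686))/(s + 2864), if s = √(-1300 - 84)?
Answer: 66753038/21614147345 - 186461*I*√346/86456589380 ≈ 0.0030884 - 4.0117e-5*I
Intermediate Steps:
u = 58/7 (u = (2*(-1/21))*(-87) = -2/21*(-87) = 58/7 ≈ 8.2857)
s = 2*I*√346 (s = √(-1384) = 2*I*√346 ≈ 37.202*I)
(u + (-1642 + (13 + 3*(-20)))/(-2325 - 686))/(s + 2864) = (58/7 + (-1642 + (13 + 3*(-20)))/(-2325 - 686))/(2*I*√346 + 2864) = (58/7 + (-1642 + (13 - 60))/(-3011))/(2864 + 2*I*√346) = (58/7 + (-1642 - 47)*(-1/3011))/(2864 + 2*I*√346) = (58/7 - 1689*(-1/3011))/(2864 + 2*I*√346) = (58/7 + 1689/3011)/(2864 + 2*I*√346) = 186461/(21077*(2864 + 2*I*√346))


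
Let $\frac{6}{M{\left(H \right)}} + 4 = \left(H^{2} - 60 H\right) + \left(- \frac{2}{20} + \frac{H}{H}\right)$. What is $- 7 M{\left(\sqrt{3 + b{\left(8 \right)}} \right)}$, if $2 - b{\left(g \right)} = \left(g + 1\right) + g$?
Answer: $\frac{63420}{4342801} - \frac{504000 i \sqrt{3}}{4342801} \approx 0.014603 - 0.20101 i$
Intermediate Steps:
$b{\left(g \right)} = 1 - 2 g$ ($b{\left(g \right)} = 2 - \left(\left(g + 1\right) + g\right) = 2 - \left(\left(1 + g\right) + g\right) = 2 - \left(1 + 2 g\right) = 1 - 2 g$)
$M{\left(H \right)} = \frac{6}{- \frac{31}{10} + H^{2} - 60 H}$ ($M{\left(H \right)} = \frac{6}{-4 + \left(\left(H^{2} - 60 H\right) + \left(- \frac{2}{20} + \frac{H}{H}\right)\right)} = \frac{6}{-4 + \left(\left(H^{2} - 60 H\right) + \left(\left(-2\right) \frac{1}{20} + 1\right)\right)} = \frac{6}{-4 + \left(\left(H^{2} - 60 H\right) + \left(- \frac{1}{10} + 1\right)\right)} = \frac{6}{-4 + \left(\left(H^{2} - 60 H\right) + \frac{9}{10}\right)} = \frac{6}{-4 + \left(\frac{9}{10} + H^{2} - 60 H\right)} = \frac{6}{- \frac{31}{10} + H^{2} - 60 H}$)
$- 7 M{\left(\sqrt{3 + b{\left(8 \right)}} \right)} = - 7 \frac{60}{-31 - 600 \sqrt{3 + \left(1 - 16\right)} + 10 \left(\sqrt{3 + \left(1 - 16\right)}\right)^{2}} = - 7 \frac{60}{-31 - 600 \sqrt{3 - 15} + 10 \left(\sqrt{3 - 15}\right)^{2}} = - 7 \frac{60}{-31 - 600 \sqrt{-12} + 10 \left(\sqrt{-12}\right)^{2}} = - 7 \frac{60}{-31 - 600 \cdot 2 i \sqrt{3} + 10 \left(2 i \sqrt{3}\right)^{2}} = - 7 \frac{60}{-31 - 1200 i \sqrt{3} + 10 \left(-12\right)} = - 7 \frac{60}{-31 - 1200 i \sqrt{3} - 120} = - 7 \frac{60}{-151 - 1200 i \sqrt{3}} = - \frac{420}{-151 - 1200 i \sqrt{3}}$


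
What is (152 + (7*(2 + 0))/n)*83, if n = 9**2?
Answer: 1023058/81 ≈ 12630.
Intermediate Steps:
n = 81
(152 + (7*(2 + 0))/n)*83 = (152 + (7*(2 + 0))/81)*83 = (152 + (7*2)*(1/81))*83 = (152 + 14*(1/81))*83 = (152 + 14/81)*83 = (12326/81)*83 = 1023058/81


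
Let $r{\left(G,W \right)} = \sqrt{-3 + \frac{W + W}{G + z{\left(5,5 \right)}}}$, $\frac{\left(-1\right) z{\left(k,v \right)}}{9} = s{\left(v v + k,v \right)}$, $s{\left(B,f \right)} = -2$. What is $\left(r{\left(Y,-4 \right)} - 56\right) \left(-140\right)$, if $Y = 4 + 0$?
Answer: $7840 - \frac{140 i \sqrt{407}}{11} \approx 7840.0 - 256.76 i$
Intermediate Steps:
$z{\left(k,v \right)} = 18$ ($z{\left(k,v \right)} = \left(-9\right) \left(-2\right) = 18$)
$Y = 4$
$r{\left(G,W \right)} = \sqrt{-3 + \frac{2 W}{18 + G}}$ ($r{\left(G,W \right)} = \sqrt{-3 + \frac{W + W}{G + 18}} = \sqrt{-3 + \frac{2 W}{18 + G}}$)
$\left(r{\left(Y,-4 \right)} - 56\right) \left(-140\right) = \left(\sqrt{\frac{-54 - 12 + 2 \left(-4\right)}{18 + 4}} - 56\right) \left(-140\right) = \left(\sqrt{\frac{-54 - 12 - 8}{22}} - 56\right) \left(-140\right) = \left(\sqrt{\frac{1}{22} \left(-74\right)} - 56\right) \left(-140\right) = \left(\sqrt{- \frac{37}{11}} - 56\right) \left(-140\right) = \left(\frac{i \sqrt{407}}{11} - 56\right) \left(-140\right) = \left(-56 + \frac{i \sqrt{407}}{11}\right) \left(-140\right) = 7840 - \frac{140 i \sqrt{407}}{11}$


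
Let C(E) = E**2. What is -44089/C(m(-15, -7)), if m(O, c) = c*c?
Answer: -44089/2401 ≈ -18.363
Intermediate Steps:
m(O, c) = c**2
-44089/C(m(-15, -7)) = -44089/(((-7)**2)**2) = -44089/(49**2) = -44089/2401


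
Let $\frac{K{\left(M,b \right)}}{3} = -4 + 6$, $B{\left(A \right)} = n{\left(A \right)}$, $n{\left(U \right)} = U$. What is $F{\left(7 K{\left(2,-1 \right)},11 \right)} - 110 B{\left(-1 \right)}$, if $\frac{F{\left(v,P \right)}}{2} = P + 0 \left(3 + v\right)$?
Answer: $132$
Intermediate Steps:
$B{\left(A \right)} = A$
$K{\left(M,b \right)} = 6$ ($K{\left(M,b \right)} = 3 \left(-4 + 6\right) = 3 \cdot 2 = 6$)
$F{\left(v,P \right)} = 2 P$ ($F{\left(v,P \right)} = 2 \left(P + 0 \left(3 + v\right)\right) = 2 \left(P + 0\right) = 2 P$)
$F{\left(7 K{\left(2,-1 \right)},11 \right)} - 110 B{\left(-1 \right)} = 2 \cdot 11 - -110 = 22 + 110 = 132$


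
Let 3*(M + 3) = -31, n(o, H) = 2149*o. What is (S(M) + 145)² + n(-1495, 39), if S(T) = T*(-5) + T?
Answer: -28560770/9 ≈ -3.1734e+6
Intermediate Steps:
M = -40/3 (M = -3 + (⅓)*(-31) = -3 - 31/3 = -40/3 ≈ -13.333)
S(T) = -4*T (S(T) = -5*T + T = -4*T)
(S(M) + 145)² + n(-1495, 39) = (-4*(-40/3) + 145)² + 2149*(-1495) = (160/3 + 145)² - 3212755 = (595/3)² - 3212755 = 354025/9 - 3212755 = -28560770/9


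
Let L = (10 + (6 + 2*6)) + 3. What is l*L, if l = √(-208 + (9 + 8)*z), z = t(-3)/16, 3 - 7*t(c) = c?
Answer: 31*I*√162358/28 ≈ 446.11*I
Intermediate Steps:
t(c) = 3/7 - c/7
L = 31 (L = (10 + (6 + 12)) + 3 = (10 + 18) + 3 = 28 + 3 = 31)
z = 3/56 (z = (3/7 - ⅐*(-3))/16 = (3/7 + 3/7)*(1/16) = (6/7)*(1/16) = 3/56 ≈ 0.053571)
l = I*√162358/28 (l = √(-208 + (9 + 8)*(3/56)) = √(-208 + 17*(3/56)) = √(-208 + 51/56) = √(-11597/56) = I*√162358/28 ≈ 14.391*I)
l*L = (I*√162358/28)*31 = 31*I*√162358/28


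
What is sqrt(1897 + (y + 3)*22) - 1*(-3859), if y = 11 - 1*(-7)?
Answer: 3859 + sqrt(2359) ≈ 3907.6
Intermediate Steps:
y = 18 (y = 11 + 7 = 18)
sqrt(1897 + (y + 3)*22) - 1*(-3859) = sqrt(1897 + (18 + 3)*22) - 1*(-3859) = sqrt(1897 + 21*22) + 3859 = sqrt(1897 + 462) + 3859 = sqrt(2359) + 3859 = 3859 + sqrt(2359)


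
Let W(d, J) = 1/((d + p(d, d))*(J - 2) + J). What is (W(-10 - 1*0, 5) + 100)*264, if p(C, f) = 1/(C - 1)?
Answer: 3668148/139 ≈ 26390.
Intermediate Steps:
p(C, f) = 1/(-1 + C)
W(d, J) = 1/(J + (-2 + J)*(d + 1/(-1 + d))) (W(d, J) = 1/((d + 1/(-1 + d))*(J - 2) + J) = 1/((d + 1/(-1 + d))*(-2 + J) + J) = 1/((-2 + J)*(d + 1/(-1 + d)) + J) = 1/(J + (-2 + J)*(d + 1/(-1 + d))))
(W(-10 - 1*0, 5) + 100)*264 = ((-1 + (-10 - 1*0))/(-2 + 5 + (-1 + (-10 - 1*0))*(5 - 2*(-10 - 1*0) + 5*(-10 - 1*0))) + 100)*264 = ((-1 + (-10 + 0))/(-2 + 5 + (-1 + (-10 + 0))*(5 - 2*(-10 + 0) + 5*(-10 + 0))) + 100)*264 = ((-1 - 10)/(-2 + 5 + (-1 - 10)*(5 - 2*(-10) + 5*(-10))) + 100)*264 = (-11/(-2 + 5 - 11*(5 + 20 - 50)) + 100)*264 = (-11/(-2 + 5 - 11*(-25)) + 100)*264 = (-11/(-2 + 5 + 275) + 100)*264 = (-11/278 + 100)*264 = (27789/278)*264 = 3668148/139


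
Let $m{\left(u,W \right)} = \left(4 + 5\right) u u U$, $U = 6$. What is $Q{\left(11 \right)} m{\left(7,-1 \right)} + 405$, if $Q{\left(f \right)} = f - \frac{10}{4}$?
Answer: $22896$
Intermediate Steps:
$Q{\left(f \right)} = - \frac{5}{2} + f$ ($Q{\left(f \right)} = f - 10 \cdot \frac{1}{4} = f - \frac{5}{2} = - \frac{5}{2} + f$)
$m{\left(u,W \right)} = 54 u^{2}$ ($m{\left(u,W \right)} = \left(4 + 5\right) u u 6 = 9 u u 6 = 9 u^{2} \cdot 6 = 54 u^{2}$)
$Q{\left(11 \right)} m{\left(7,-1 \right)} + 405 = \left(- \frac{5}{2} + 11\right) 54 \cdot 7^{2} + 405 = \frac{17 \cdot 54 \cdot 49}{2} + 405 = \frac{17}{2} \cdot 2646 + 405 = 22491 + 405 = 22896$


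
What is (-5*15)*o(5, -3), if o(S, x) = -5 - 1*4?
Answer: 675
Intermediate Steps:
o(S, x) = -9 (o(S, x) = -5 - 4 = -9)
(-5*15)*o(5, -3) = -5*15*(-9) = -75*(-9) = 675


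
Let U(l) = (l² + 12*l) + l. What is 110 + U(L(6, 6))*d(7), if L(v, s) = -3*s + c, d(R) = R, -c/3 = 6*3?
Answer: 29846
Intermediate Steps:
c = -54 (c = -18*3 = -3*18 = -54)
L(v, s) = -54 - 3*s (L(v, s) = -3*s - 54 = -54 - 3*s)
U(l) = l² + 13*l
110 + U(L(6, 6))*d(7) = 110 + ((-54 - 3*6)*(13 + (-54 - 3*6)))*7 = 110 + ((-54 - 18)*(13 + (-54 - 18)))*7 = 110 - 72*(13 - 72)*7 = 110 - 72*(-59)*7 = 110 + 4248*7 = 110 + 29736 = 29846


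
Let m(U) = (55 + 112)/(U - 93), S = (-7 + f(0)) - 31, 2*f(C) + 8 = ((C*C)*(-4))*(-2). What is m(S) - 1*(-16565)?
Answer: 2236108/135 ≈ 16564.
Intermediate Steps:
f(C) = -4 + 4*C**2 (f(C) = -4 + (((C*C)*(-4))*(-2))/2 = -4 + ((C**2*(-4))*(-2))/2 = -4 + (-4*C**2*(-2))/2 = -4 + (8*C**2)/2 = -4 + 4*C**2)
S = -42 (S = (-7 + (-4 + 4*0**2)) - 31 = (-7 + (-4 + 4*0)) - 31 = (-7 + (-4 + 0)) - 31 = (-7 - 4) - 31 = -11 - 31 = -42)
m(U) = 167/(-93 + U)
m(S) - 1*(-16565) = 167/(-93 - 42) - 1*(-16565) = 167/(-135) + 16565 = 167*(-1/135) + 16565 = -167/135 + 16565 = 2236108/135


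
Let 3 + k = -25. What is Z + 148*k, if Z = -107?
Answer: -4251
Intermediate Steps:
k = -28 (k = -3 - 25 = -28)
Z + 148*k = -107 + 148*(-28) = -107 - 4144 = -4251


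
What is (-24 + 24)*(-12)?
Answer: 0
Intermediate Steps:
(-24 + 24)*(-12) = 0*(-12) = 0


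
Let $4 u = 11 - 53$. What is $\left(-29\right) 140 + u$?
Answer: $- \frac{8141}{2} \approx -4070.5$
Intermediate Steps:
$u = - \frac{21}{2}$ ($u = \frac{11 - 53}{4} = \frac{1}{4} \left(-42\right) = - \frac{21}{2} \approx -10.5$)
$\left(-29\right) 140 + u = \left(-29\right) 140 - \frac{21}{2} = -4060 - \frac{21}{2} = - \frac{8141}{2}$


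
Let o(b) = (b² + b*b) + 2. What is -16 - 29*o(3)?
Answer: -596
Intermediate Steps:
o(b) = 2 + 2*b² (o(b) = (b² + b²) + 2 = 2*b² + 2 = 2 + 2*b²)
-16 - 29*o(3) = -16 - 29*(2 + 2*3²) = -16 - 29*(2 + 2*9) = -16 - 29*(2 + 18) = -16 - 29*20 = -16 - 580 = -596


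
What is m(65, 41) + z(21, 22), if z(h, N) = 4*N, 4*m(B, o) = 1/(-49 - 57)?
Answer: 37311/424 ≈ 87.998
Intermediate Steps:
m(B, o) = -1/424 (m(B, o) = 1/(4*(-49 - 57)) = (¼)/(-106) = (¼)*(-1/106) = -1/424)
m(65, 41) + z(21, 22) = -1/424 + 4*22 = -1/424 + 88 = 37311/424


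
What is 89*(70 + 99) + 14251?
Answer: 29292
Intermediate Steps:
89*(70 + 99) + 14251 = 89*169 + 14251 = 15041 + 14251 = 29292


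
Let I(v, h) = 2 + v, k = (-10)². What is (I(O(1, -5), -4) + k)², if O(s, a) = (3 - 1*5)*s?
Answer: 10000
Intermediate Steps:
k = 100
O(s, a) = -2*s (O(s, a) = (3 - 5)*s = -2*s)
(I(O(1, -5), -4) + k)² = ((2 - 2*1) + 100)² = ((2 - 2) + 100)² = (0 + 100)² = 100² = 10000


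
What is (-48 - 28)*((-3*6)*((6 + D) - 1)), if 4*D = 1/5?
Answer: 34542/5 ≈ 6908.4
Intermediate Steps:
D = 1/20 (D = (¼)/5 = (¼)*(⅕) = 1/20 ≈ 0.050000)
(-48 - 28)*((-3*6)*((6 + D) - 1)) = (-48 - 28)*((-3*6)*((6 + 1/20) - 1)) = -(-1368)*(121/20 - 1) = -(-1368)*101/20 = -76*(-909/10) = 34542/5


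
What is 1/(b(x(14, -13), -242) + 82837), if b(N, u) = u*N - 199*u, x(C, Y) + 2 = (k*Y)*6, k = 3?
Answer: 1/188107 ≈ 5.3161e-6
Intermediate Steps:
x(C, Y) = -2 + 18*Y (x(C, Y) = -2 + (3*Y)*6 = -2 + 18*Y)
b(N, u) = -199*u + N*u (b(N, u) = N*u - 199*u = -199*u + N*u)
1/(b(x(14, -13), -242) + 82837) = 1/(-242*(-199 + (-2 + 18*(-13))) + 82837) = 1/(-242*(-199 + (-2 - 234)) + 82837) = 1/(-242*(-199 - 236) + 82837) = 1/(-242*(-435) + 82837) = 1/(105270 + 82837) = 1/188107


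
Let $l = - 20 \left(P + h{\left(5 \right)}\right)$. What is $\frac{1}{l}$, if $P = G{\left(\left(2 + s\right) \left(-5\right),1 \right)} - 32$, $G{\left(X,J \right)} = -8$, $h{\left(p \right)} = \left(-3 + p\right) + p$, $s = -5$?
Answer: $\frac{1}{660} \approx 0.0015152$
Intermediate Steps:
$h{\left(p \right)} = -3 + 2 p$
$P = -40$ ($P = -8 - 32 = -40$)
$l = 660$ ($l = - 20 \left(-40 + \left(-3 + 2 \cdot 5\right)\right) = - 20 \left(-40 + \left(-3 + 10\right)\right) = - 20 \left(-40 + 7\right) = \left(-20\right) \left(-33\right) = 660$)
$\frac{1}{l} = \frac{1}{660}$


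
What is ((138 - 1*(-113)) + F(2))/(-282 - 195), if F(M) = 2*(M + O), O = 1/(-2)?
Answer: -254/477 ≈ -0.53249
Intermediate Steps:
O = -½ ≈ -0.50000
F(M) = -1 + 2*M (F(M) = 2*(M - ½) = 2*(-½ + M) = -1 + 2*M)
((138 - 1*(-113)) + F(2))/(-282 - 195) = ((138 - 1*(-113)) + (-1 + 2*2))/(-282 - 195) = ((138 + 113) + (-1 + 4))/(-477) = (251 + 3)*(-1/477) = 254*(-1/477) = -254/477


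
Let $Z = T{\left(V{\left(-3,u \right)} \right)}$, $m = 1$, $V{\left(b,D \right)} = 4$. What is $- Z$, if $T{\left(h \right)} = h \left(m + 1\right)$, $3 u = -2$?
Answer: $-8$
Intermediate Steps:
$u = - \frac{2}{3}$ ($u = \frac{1}{3} \left(-2\right) = - \frac{2}{3} \approx -0.66667$)
$T{\left(h \right)} = 2 h$ ($T{\left(h \right)} = h \left(1 + 1\right) = h 2 = 2 h$)
$Z = 8$ ($Z = 2 \cdot 4 = 8$)
$- Z = \left(-1\right) 8 = -8$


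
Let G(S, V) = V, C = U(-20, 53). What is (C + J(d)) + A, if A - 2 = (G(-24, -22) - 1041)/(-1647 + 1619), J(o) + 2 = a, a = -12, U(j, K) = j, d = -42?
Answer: 167/28 ≈ 5.9643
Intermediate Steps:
C = -20
J(o) = -14 (J(o) = -2 - 12 = -14)
A = 1119/28 (A = 2 + (-22 - 1041)/(-1647 + 1619) = 2 - 1063/(-28) = 2 - 1063*(-1/28) = 2 + 1063/28 = 1119/28 ≈ 39.964)
(C + J(d)) + A = (-20 - 14) + 1119/28 = -34 + 1119/28 = 167/28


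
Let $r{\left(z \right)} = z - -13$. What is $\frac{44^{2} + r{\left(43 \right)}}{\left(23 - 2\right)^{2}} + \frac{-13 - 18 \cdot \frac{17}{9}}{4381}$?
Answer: $\frac{2902075}{644007} \approx 4.5063$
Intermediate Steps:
$r{\left(z \right)} = 13 + z$ ($r{\left(z \right)} = z + 13 = 13 + z$)
$\frac{44^{2} + r{\left(43 \right)}}{\left(23 - 2\right)^{2}} + \frac{-13 - 18 \cdot \frac{17}{9}}{4381} = \frac{44^{2} + \left(13 + 43\right)}{\left(23 - 2\right)^{2}} + \frac{-13 - 18 \cdot \frac{17}{9}}{4381} = \frac{1936 + 56}{21^{2}} + \left(-13 - 18 \cdot 17 \cdot \frac{1}{9}\right) \frac{1}{4381} = \frac{1992}{441} + \left(-13 - 34\right) \frac{1}{4381} = 1992 \cdot \frac{1}{441} + \left(-13 - 34\right) \frac{1}{4381} = \frac{664}{147} - \frac{47}{4381} = \frac{2902075}{644007}$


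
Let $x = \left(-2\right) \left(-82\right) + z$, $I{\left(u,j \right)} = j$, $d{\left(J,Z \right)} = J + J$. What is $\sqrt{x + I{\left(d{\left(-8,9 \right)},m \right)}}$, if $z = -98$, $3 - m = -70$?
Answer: $\sqrt{139} \approx 11.79$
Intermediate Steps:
$d{\left(J,Z \right)} = 2 J$
$m = 73$ ($m = 3 - -70 = 3 + 70 = 73$)
$x = 66$ ($x = \left(-2\right) \left(-82\right) - 98 = 164 - 98 = 66$)
$\sqrt{x + I{\left(d{\left(-8,9 \right)},m \right)}} = \sqrt{66 + 73} = \sqrt{139}$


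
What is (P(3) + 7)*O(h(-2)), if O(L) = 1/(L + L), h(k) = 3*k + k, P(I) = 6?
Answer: -13/16 ≈ -0.81250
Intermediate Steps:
h(k) = 4*k
O(L) = 1/(2*L)
(P(3) + 7)*O(h(-2)) = (6 + 7)*(1/(2*((4*(-2))))) = 13*((½)/(-8)) = 13*((½)*(-⅛)) = 13*(-1/16) = -13/16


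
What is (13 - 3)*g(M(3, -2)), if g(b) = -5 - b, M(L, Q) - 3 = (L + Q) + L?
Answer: -120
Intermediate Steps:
M(L, Q) = 3 + Q + 2*L (M(L, Q) = 3 + ((L + Q) + L) = 3 + (Q + 2*L) = 3 + Q + 2*L)
(13 - 3)*g(M(3, -2)) = (13 - 3)*(-5 - (3 - 2 + 2*3)) = 10*(-5 - (3 - 2 + 6)) = 10*(-5 - 1*7) = 10*(-5 - 7) = 10*(-12) = -120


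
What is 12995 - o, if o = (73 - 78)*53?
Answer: 13260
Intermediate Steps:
o = -265 (o = -5*53 = -265)
12995 - o = 12995 - 1*(-265) = 12995 + 265 = 13260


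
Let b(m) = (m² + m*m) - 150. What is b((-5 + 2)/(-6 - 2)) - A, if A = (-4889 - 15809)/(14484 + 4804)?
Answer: -11468309/77152 ≈ -148.65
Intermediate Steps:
b(m) = -150 + 2*m² (b(m) = (m² + m²) - 150 = 2*m² - 150 = -150 + 2*m²)
A = -10349/9644 (A = -20698/19288 = -20698*1/19288 = -10349/9644 ≈ -1.0731)
b((-5 + 2)/(-6 - 2)) - A = (-150 + 2*((-5 + 2)/(-6 - 2))²) - 1*(-10349/9644) = (-150 + 2*(-3/(-8))²) + 10349/9644 = (-150 + 2*(-⅛*(-3))²) + 10349/9644 = (-150 + 2*(3/8)²) + 10349/9644 = (-150 + 2*(9/64)) + 10349/9644 = (-150 + 9/32) + 10349/9644 = -4791/32 + 10349/9644 = -11468309/77152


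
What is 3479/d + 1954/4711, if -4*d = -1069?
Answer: 67647102/5036059 ≈ 13.433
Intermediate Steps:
d = 1069/4 (d = -¼*(-1069) = 1069/4 ≈ 267.25)
3479/d + 1954/4711 = 3479/(1069/4) + 1954/4711 = 3479*(4/1069) + 1954*(1/4711) = 13916/1069 + 1954/4711 = 67647102/5036059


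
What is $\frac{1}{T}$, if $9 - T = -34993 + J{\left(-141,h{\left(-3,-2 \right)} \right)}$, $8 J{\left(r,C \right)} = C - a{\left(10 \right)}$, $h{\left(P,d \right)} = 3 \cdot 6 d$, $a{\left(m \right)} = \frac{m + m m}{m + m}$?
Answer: $\frac{16}{560115} \approx 2.8566 \cdot 10^{-5}$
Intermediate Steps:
$a{\left(m \right)} = \frac{m + m^{2}}{2 m}$
$h{\left(P,d \right)} = 18 d$
$J{\left(r,C \right)} = - \frac{11}{16} + \frac{C}{8}$ ($J{\left(r,C \right)} = \frac{C - \left(\frac{1}{2} + \frac{1}{2} \cdot 10\right)}{8} = \frac{C - \left(\frac{1}{2} + 5\right)}{8} = \frac{C - \frac{11}{2}}{8} = \frac{- \frac{11}{2} + C}{8} = - \frac{11}{16} + \frac{C}{8}$)
$T = \frac{560115}{16}$ ($T = 9 - \left(-34993 + \left(- \frac{11}{16} + \frac{18 \left(-2\right)}{8}\right)\right) = 9 - \left(-34993 + \left(- \frac{11}{16} + \frac{1}{8} \left(-36\right)\right)\right) = 9 - \left(-34993 - \frac{83}{16}\right) = 9 - - \frac{559971}{16} = 9 + \frac{559971}{16} = \frac{560115}{16} \approx 35007.0$)
$\frac{1}{T} = \frac{1}{\frac{560115}{16}} = \frac{16}{560115}$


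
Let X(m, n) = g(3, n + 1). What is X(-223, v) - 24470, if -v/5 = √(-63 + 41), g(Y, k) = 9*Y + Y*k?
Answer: -24440 - 15*I*√22 ≈ -24440.0 - 70.356*I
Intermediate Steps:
v = -5*I*√22 (v = -5*√(-63 + 41) = -5*I*√22 ≈ -23.452*I)
X(m, n) = 30 + 3*n (X(m, n) = 3*(9 + (n + 1)) = 3*(9 + (1 + n)) = 3*(10 + n) = 30 + 3*n)
X(-223, v) - 24470 = (30 + 3*(-5*I*√22)) - 24470 = (30 - 15*I*√22) - 24470 = -24440 - 15*I*√22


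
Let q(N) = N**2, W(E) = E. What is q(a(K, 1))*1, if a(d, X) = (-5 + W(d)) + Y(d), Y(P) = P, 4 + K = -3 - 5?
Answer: 841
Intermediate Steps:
K = -12 (K = -4 + (-3 - 5) = -4 - 8 = -12)
a(d, X) = -5 + 2*d (a(d, X) = (-5 + d) + d = -5 + 2*d)
q(a(K, 1))*1 = (-5 + 2*(-12))**2*1 = (-5 - 24)**2*1 = (-29)**2*1 = 841*1 = 841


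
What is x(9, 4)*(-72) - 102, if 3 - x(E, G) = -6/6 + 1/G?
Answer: -372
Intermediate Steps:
x(E, G) = 4 - 1/G (x(E, G) = 3 - (-6/6 + 1/G) = 3 - (-6*1/6 + 1/G) = 3 - (-1 + 1/G) = 3 + (1 - 1/G) = 4 - 1/G)
x(9, 4)*(-72) - 102 = (4 - 1/4)*(-72) - 102 = (15/4)*(-72) - 102 = -270 - 102 = -372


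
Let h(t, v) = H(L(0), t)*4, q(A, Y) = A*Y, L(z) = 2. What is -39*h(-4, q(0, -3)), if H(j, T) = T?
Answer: 624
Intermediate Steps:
h(t, v) = 4*t (h(t, v) = t*4 = 4*t)
-39*h(-4, q(0, -3)) = -156*(-4) = -39*(-16) = 624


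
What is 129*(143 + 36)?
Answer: 23091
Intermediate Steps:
129*(143 + 36) = 129*179 = 23091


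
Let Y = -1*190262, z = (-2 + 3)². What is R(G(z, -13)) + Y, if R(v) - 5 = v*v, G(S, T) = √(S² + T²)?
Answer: -190087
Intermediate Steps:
z = 1 (z = 1² = 1)
R(v) = 5 + v² (R(v) = 5 + v*v = 5 + v²)
Y = -190262
R(G(z, -13)) + Y = (5 + (√(1² + (-13)²))²) - 190262 = (5 + (√(1 + 169))²) - 190262 = (5 + (√170)²) - 190262 = (5 + 170) - 190262 = 175 - 190262 = -190087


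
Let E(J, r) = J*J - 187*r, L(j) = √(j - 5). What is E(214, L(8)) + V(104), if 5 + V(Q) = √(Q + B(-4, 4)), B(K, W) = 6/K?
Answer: 45791 + √410/2 - 187*√3 ≈ 45477.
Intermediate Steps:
L(j) = √(-5 + j)
V(Q) = -5 + √(-3/2 + Q) (V(Q) = -5 + √(Q + 6/(-4)) = -5 + √(Q + 6*(-¼)) = -5 + √(Q - 3/2) = -5 + √(-3/2 + Q))
E(J, r) = J² - 187*r
E(214, L(8)) + V(104) = (214² - 187*√(-5 + 8)) + (-5 + √(-6 + 4*104)/2) = (45796 - 187*√3) + (-5 + √(-6 + 416)/2) = (45796 - 187*√3) + (-5 + √410/2) = 45791 + √410/2 - 187*√3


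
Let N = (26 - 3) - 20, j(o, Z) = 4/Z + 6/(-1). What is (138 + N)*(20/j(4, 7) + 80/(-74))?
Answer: -472350/703 ≈ -671.91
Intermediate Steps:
j(o, Z) = -6 + 4/Z (j(o, Z) = 4/Z + 6*(-1) = 4/Z - 6 = -6 + 4/Z)
N = 3 (N = 23 - 20 = 3)
(138 + N)*(20/j(4, 7) + 80/(-74)) = (138 + 3)*(20/(-6 + 4/7) + 80/(-74)) = 141*(20/(-6 + 4*(1/7)) + 80*(-1/74)) = 141*(20/(-6 + 4/7) - 40/37) = 141*(20/(-38/7) - 40/37) = 141*(20*(-7/38) - 40/37) = 141*(-70/19 - 40/37) = 141*(-3350/703) = -472350/703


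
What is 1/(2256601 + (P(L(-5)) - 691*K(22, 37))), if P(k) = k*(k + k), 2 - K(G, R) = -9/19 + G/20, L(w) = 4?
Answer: 190/428579919 ≈ 4.4332e-7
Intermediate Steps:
K(G, R) = 47/19 - G/20 (K(G, R) = 2 - (-9/19 + G/20) = 2 + (9/19 - G/20) = 47/19 - G/20)
P(k) = 2*k² (P(k) = k*(2*k) = 2*k²)
1/(2256601 + (P(L(-5)) - 691*K(22, 37))) = 1/(2256601 + (2*4² - 691*(47/19 - 1/20*22))) = 1/(2256601 + (2*16 - 691*(47/19 - 11/10))) = 1/(2256601 + (32 - 691*261/190)) = 1/(2256601 + (32 - 180351/190)) = 1/(2256601 - 174271/190) = 1/(428579919/190) = 190/428579919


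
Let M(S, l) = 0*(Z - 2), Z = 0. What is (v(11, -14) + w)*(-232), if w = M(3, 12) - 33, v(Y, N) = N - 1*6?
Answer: 12296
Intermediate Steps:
M(S, l) = 0 (M(S, l) = 0*(0 - 2) = 0*(-2) = 0)
v(Y, N) = -6 + N (v(Y, N) = N - 6 = -6 + N)
w = -33 (w = 0 - 33 = -33)
(v(11, -14) + w)*(-232) = ((-6 - 14) - 33)*(-232) = (-20 - 33)*(-232) = -53*(-232) = 12296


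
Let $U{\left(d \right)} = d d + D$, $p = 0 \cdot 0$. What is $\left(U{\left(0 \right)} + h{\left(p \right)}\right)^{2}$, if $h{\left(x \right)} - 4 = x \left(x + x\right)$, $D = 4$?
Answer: $64$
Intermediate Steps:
$p = 0$
$U{\left(d \right)} = 4 + d^{2}$ ($U{\left(d \right)} = d d + 4 = d^{2} + 4 = 4 + d^{2}$)
$h{\left(x \right)} = 4 + 2 x^{2}$ ($h{\left(x \right)} = 4 + x \left(x + x\right) = 4 + x 2 x = 4 + 2 x^{2}$)
$\left(U{\left(0 \right)} + h{\left(p \right)}\right)^{2} = \left(\left(4 + 0^{2}\right) + \left(4 + 2 \cdot 0^{2}\right)\right)^{2} = \left(\left(4 + 0\right) + \left(4 + 2 \cdot 0\right)\right)^{2} = \left(4 + \left(4 + 0\right)\right)^{2} = \left(4 + 4\right)^{2} = 8^{2} = 64$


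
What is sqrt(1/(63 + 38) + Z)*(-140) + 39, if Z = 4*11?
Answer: 39 - 140*sqrt(448945)/101 ≈ -889.76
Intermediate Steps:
Z = 44
sqrt(1/(63 + 38) + Z)*(-140) + 39 = sqrt(1/(63 + 38) + 44)*(-140) + 39 = sqrt(1/101 + 44)*(-140) + 39 = sqrt(4445/101)*(-140) + 39 = (sqrt(448945)/101)*(-140) + 39 = -140*sqrt(448945)/101 + 39 = 39 - 140*sqrt(448945)/101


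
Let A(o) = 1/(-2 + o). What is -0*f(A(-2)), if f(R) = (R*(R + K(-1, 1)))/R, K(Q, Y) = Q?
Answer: 0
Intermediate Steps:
f(R) = -1 + R (f(R) = (R*(R - 1))/R = (R*(-1 + R))/R = -1 + R)
-0*f(A(-2)) = -0*(-1 + 1/(-2 - 2)) = -0*(-1 + 1/(-4)) = -0*(-1 - ¼) = -0*(-5)/4 = -22*0 = 0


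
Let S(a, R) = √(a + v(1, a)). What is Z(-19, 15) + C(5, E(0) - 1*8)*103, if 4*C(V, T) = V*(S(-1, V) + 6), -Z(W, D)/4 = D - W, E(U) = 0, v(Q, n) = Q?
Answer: 1273/2 ≈ 636.50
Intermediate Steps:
Z(W, D) = -4*D + 4*W (Z(W, D) = -4*(D - W) = -4*D + 4*W)
S(a, R) = √(1 + a) (S(a, R) = √(a + 1) = √(1 + a))
C(V, T) = 3*V/2 (C(V, T) = (V*(√(1 - 1) + 6))/4 = (V*(√0 + 6))/4 = (V*(0 + 6))/4 = (V*6)/4 = (6*V)/4 = 3*V/2)
Z(-19, 15) + C(5, E(0) - 1*8)*103 = (-4*15 + 4*(-19)) + ((3/2)*5)*103 = (-60 - 76) + (15/2)*103 = -136 + 1545/2 = 1273/2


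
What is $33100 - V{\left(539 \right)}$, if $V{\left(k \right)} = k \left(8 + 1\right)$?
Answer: $28249$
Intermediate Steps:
$V{\left(k \right)} = 9 k$ ($V{\left(k \right)} = k 9 = 9 k$)
$33100 - V{\left(539 \right)} = 33100 - 9 \cdot 539 = 33100 - 4851 = 28249$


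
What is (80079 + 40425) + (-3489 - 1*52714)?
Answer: 64301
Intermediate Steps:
(80079 + 40425) + (-3489 - 1*52714) = 120504 + (-3489 - 52714) = 120504 - 56203 = 64301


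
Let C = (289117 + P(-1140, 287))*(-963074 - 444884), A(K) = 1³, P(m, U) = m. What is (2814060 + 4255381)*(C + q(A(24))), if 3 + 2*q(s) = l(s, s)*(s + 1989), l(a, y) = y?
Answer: -5732744308667820745/2 ≈ -2.8664e+18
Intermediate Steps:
A(K) = 1
q(s) = -3/2 + s*(1989 + s)/2 (q(s) = -3/2 + (s*(s + 1989))/2 = -3/2 + (s*(1989 + s))/2 = -3/2 + s*(1989 + s)/2)
C = -405459520966 (C = (289117 - 1140)*(-963074 - 444884) = 287977*(-1407958) = -405459520966)
(2814060 + 4255381)*(C + q(A(24))) = (2814060 + 4255381)*(-405459520966 + (-3/2 + (½)*1² + (1989/2)*1)) = 7069441*(-405459520966 + (-3/2 + (½)*1 + 1989/2)) = 7069441*(-405459520966 + (-3/2 + ½ + 1989/2)) = 7069441*(-405459520966 + 1987/2) = 7069441*(-810919039945/2) = -5732744308667820745/2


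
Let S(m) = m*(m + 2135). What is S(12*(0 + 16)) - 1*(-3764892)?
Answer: 4211676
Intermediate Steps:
S(m) = m*(2135 + m)
S(12*(0 + 16)) - 1*(-3764892) = (12*(0 + 16))*(2135 + 12*(0 + 16)) - 1*(-3764892) = (12*16)*(2135 + 12*16) + 3764892 = 192*(2135 + 192) + 3764892 = 192*2327 + 3764892 = 446784 + 3764892 = 4211676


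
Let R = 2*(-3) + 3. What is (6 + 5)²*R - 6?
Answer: -369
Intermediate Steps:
R = -3 (R = -6 + 3 = -3)
(6 + 5)²*R - 6 = (6 + 5)²*(-3) - 6 = 11²*(-3) - 6 = 121*(-3) - 6 = -363 - 6 = -369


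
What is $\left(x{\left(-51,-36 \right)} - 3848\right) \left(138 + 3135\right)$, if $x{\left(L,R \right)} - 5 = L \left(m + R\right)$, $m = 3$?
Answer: $-7069680$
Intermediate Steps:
$x{\left(L,R \right)} = 5 + L \left(3 + R\right)$
$\left(x{\left(-51,-36 \right)} - 3848\right) \left(138 + 3135\right) = \left(\left(5 + 3 \left(-51\right) - -1836\right) - 3848\right) \left(138 + 3135\right) = \left(\left(5 - 153 + 1836\right) - 3848\right) 3273 = \left(1688 - 3848\right) 3273 = \left(-2160\right) 3273 = -7069680$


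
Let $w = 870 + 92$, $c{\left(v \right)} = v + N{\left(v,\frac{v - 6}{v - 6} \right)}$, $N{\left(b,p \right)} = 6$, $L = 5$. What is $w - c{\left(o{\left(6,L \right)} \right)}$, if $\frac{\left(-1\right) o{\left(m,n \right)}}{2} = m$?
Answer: $968$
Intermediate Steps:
$o{\left(m,n \right)} = - 2 m$
$c{\left(v \right)} = 6 + v$ ($c{\left(v \right)} = v + 6 = 6 + v$)
$w = 962$
$w - c{\left(o{\left(6,L \right)} \right)} = 962 - \left(6 - 12\right) = 962 - -6 = 962 + 6 = 968$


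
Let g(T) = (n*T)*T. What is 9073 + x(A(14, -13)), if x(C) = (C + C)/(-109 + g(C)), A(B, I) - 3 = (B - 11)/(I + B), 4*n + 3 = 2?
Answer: 535301/59 ≈ 9072.9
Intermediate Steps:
n = -¼ (n = -¾ + (¼)*2 = -¾ + ½ = -¼ ≈ -0.25000)
A(B, I) = 3 + (-11 + B)/(B + I) (A(B, I) = 3 + (B - 11)/(I + B) = 3 + (-11 + B)/(B + I))
g(T) = -T²/4 (g(T) = (-T/4)*T = -T²/4)
x(C) = 2*C/(-109 - C²/4) (x(C) = (C + C)/(-109 - C²/4) = (2*C)/(-109 - C²/4) = 2*C/(-109 - C²/4))
9073 + x(A(14, -13)) = 9073 - 8*(-11 + 3*(-13) + 4*14)/(14 - 13)/(436 + ((-11 + 3*(-13) + 4*14)/(14 - 13))²) = 9073 - 8*(-11 - 39 + 56)/1/(436 + ((-11 - 39 + 56)/1)²) = 9073 - 8*1*6/(436 + (1*6)²) = 9073 - 8*6/(436 + 6²) = 9073 - 8*6/(436 + 36) = 9073 - 8*6/472 = 9073 - 8*6*1/472 = 9073 - 6/59 = 535301/59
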